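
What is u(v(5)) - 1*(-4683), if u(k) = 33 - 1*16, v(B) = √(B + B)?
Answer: 4700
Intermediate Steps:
v(B) = √2*√B (v(B) = √(2*B) = √2*√B)
u(k) = 17 (u(k) = 33 - 16 = 17)
u(v(5)) - 1*(-4683) = 17 - 1*(-4683) = 17 + 4683 = 4700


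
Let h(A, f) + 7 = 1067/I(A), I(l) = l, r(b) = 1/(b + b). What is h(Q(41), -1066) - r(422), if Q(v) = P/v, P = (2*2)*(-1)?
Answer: -4618263/422 ≈ -10944.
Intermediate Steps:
P = -4 (P = 4*(-1) = -4)
r(b) = 1/(2*b)
Q(v) = -4/v
h(A, f) = -7 + 1067/A
h(Q(41), -1066) - r(422) = (-7 + 1067/((-4/41))) - 1/(2*422) = (-7 + 1067/((-4*1/41))) - 1/(2*422) = (-7 + 1067/(-4/41)) - 1*1/844 = (-7 + 1067*(-41/4)) - 1/844 = (-7 - 43747/4) - 1/844 = -43775/4 - 1/844 = -4618263/422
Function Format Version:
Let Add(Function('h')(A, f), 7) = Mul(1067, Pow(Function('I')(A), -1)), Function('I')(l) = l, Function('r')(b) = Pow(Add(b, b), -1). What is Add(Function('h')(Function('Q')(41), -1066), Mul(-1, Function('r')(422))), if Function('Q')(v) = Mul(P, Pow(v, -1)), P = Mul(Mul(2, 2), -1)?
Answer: Rational(-4618263, 422) ≈ -10944.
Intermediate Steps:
P = -4 (P = Mul(4, -1) = -4)
Function('r')(b) = Mul(Rational(1, 2), Pow(b, -1)) (Function('r')(b) = Pow(Mul(2, b), -1) = Mul(Rational(1, 2), Pow(b, -1)))
Function('Q')(v) = Mul(-4, Pow(v, -1))
Function('h')(A, f) = Add(-7, Mul(1067, Pow(A, -1)))
Add(Function('h')(Function('Q')(41), -1066), Mul(-1, Function('r')(422))) = Add(Add(-7, Mul(1067, Pow(Mul(-4, Pow(41, -1)), -1))), Mul(-1, Mul(Rational(1, 2), Pow(422, -1)))) = Add(Add(-7, Mul(1067, Pow(Mul(-4, Rational(1, 41)), -1))), Mul(-1, Mul(Rational(1, 2), Rational(1, 422)))) = Add(Add(-7, Mul(1067, Pow(Rational(-4, 41), -1))), Mul(-1, Rational(1, 844))) = Add(Add(-7, Mul(1067, Rational(-41, 4))), Rational(-1, 844)) = Add(Add(-7, Rational(-43747, 4)), Rational(-1, 844)) = Add(Rational(-43775, 4), Rational(-1, 844)) = Rational(-4618263, 422)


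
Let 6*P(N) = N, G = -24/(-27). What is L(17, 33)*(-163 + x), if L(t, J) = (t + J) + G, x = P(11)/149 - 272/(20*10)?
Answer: -841156159/100575 ≈ -8363.5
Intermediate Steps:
G = 8/9 (G = -24*(-1/27) = 8/9 ≈ 0.88889)
P(N) = N/6
x = -30121/22350 (x = ((1/6)*11)/149 - 272/(20*10) = (11/6)*(1/149) - 272/200 = 11/894 - 272*1/200 = 11/894 - 34/25 = -30121/22350 ≈ -1.3477)
L(t, J) = 8/9 + J + t (L(t, J) = (t + J) + 8/9 = (J + t) + 8/9 = 8/9 + J + t)
L(17, 33)*(-163 + x) = (8/9 + 33 + 17)*(-163 - 30121/22350) = (458/9)*(-3673171/22350) = -841156159/100575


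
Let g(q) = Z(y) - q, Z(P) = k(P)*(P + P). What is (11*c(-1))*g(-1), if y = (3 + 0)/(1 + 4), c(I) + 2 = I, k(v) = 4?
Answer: -957/5 ≈ -191.40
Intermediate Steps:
c(I) = -2 + I
y = ⅗ (y = 3/5 = 3*(⅕) = ⅗ ≈ 0.60000)
Z(P) = 8*P (Z(P) = 4*(P + P) = 4*(2*P) = 8*P)
g(q) = 24/5 - q (g(q) = 8*(⅗) - q = 24/5 - q)
(11*c(-1))*g(-1) = (11*(-2 - 1))*(24/5 - 1*(-1)) = (11*(-3))*(24/5 + 1) = -33*29/5 = -957/5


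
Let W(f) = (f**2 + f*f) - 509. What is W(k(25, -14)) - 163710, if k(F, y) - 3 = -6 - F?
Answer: -162651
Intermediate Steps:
k(F, y) = -3 - F (k(F, y) = 3 + (-6 - F) = -3 - F)
W(f) = -509 + 2*f**2 (W(f) = (f**2 + f**2) - 509 = 2*f**2 - 509 = -509 + 2*f**2)
W(k(25, -14)) - 163710 = (-509 + 2*(-3 - 1*25)**2) - 163710 = (-509 + 2*(-3 - 25)**2) - 163710 = (-509 + 2*(-28)**2) - 163710 = (-509 + 2*784) - 163710 = (-509 + 1568) - 163710 = 1059 - 163710 = -162651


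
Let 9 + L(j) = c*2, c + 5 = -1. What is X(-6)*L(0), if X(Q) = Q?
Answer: 126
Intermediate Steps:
c = -6 (c = -5 - 1 = -6)
L(j) = -21 (L(j) = -9 - 6*2 = -9 - 12 = -21)
X(-6)*L(0) = -6*(-21) = 126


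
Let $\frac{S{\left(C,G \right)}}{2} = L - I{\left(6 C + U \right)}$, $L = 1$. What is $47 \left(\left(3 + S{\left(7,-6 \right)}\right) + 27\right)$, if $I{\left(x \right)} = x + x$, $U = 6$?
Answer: $-7520$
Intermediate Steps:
$I{\left(x \right)} = 2 x$
$S{\left(C,G \right)} = -22 - 24 C$ ($S{\left(C,G \right)} = 2 \left(1 - 2 \left(6 C + 6\right)\right) = 2 \left(1 - 2 \left(6 + 6 C\right)\right) = 2 \left(1 - \left(12 + 12 C\right)\right) = 2 \left(-11 - 12 C\right) = -22 - 24 C$)
$47 \left(\left(3 + S{\left(7,-6 \right)}\right) + 27\right) = 47 \left(\left(3 - 190\right) + 27\right) = 47 \left(-187 + 27\right) = 47 \left(-160\right) = -7520$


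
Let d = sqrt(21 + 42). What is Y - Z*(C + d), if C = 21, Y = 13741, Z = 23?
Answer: 13258 - 69*sqrt(7) ≈ 13075.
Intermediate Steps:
d = 3*sqrt(7) (d = sqrt(63) = 3*sqrt(7) ≈ 7.9373)
Y - Z*(C + d) = 13741 - 23*(21 + 3*sqrt(7)) = 13741 - (483 + 69*sqrt(7)) = 13741 + (-483 - 69*sqrt(7)) = 13258 - 69*sqrt(7)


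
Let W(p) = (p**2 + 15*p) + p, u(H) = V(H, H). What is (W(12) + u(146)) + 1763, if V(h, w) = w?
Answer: 2245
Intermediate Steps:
u(H) = H
W(p) = p**2 + 16*p
(W(12) + u(146)) + 1763 = (12*(16 + 12) + 146) + 1763 = (12*28 + 146) + 1763 = (336 + 146) + 1763 = 482 + 1763 = 2245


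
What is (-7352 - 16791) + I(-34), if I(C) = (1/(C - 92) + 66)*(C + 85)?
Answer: -872651/42 ≈ -20777.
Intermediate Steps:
I(C) = (66 + 1/(-92 + C))*(85 + C) (I(C) = (1/(-92 + C) + 66)*(85 + C) = (66 + 1/(-92 + C))*(85 + C))
(-7352 - 16791) + I(-34) = (-7352 - 16791) + (-516035 - 461*(-34) + 66*(-34)**2)/(-92 - 34) = -24143 + (-516035 + 15674 + 66*1156)/(-126) = -24143 - (-516035 + 15674 + 76296)/126 = -24143 - 1/126*(-424065) = -24143 + 141355/42 = -872651/42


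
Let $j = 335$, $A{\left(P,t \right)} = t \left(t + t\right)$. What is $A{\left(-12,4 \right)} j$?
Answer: $10720$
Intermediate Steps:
$A{\left(P,t \right)} = 2 t^{2}$ ($A{\left(P,t \right)} = t 2 t = 2 t^{2}$)
$A{\left(-12,4 \right)} j = 2 \cdot 4^{2} \cdot 335 = 2 \cdot 16 \cdot 335 = 32 \cdot 335 = 10720$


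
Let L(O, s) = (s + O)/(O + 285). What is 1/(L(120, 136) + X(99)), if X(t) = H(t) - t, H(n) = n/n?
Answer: -405/39434 ≈ -0.010270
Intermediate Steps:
H(n) = 1
L(O, s) = (O + s)/(285 + O)
X(t) = 1 - t
1/(L(120, 136) + X(99)) = 1/((120 + 136)/(285 + 120) + (1 - 1*99)) = 1/(256/405 + (1 - 99)) = 1/((1/405)*256 - 98) = 1/(256/405 - 98) = 1/(-39434/405) = -405/39434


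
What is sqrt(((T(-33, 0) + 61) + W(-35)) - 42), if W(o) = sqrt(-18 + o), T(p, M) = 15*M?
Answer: sqrt(19 + I*sqrt(53)) ≈ 4.4355 + 0.82067*I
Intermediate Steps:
sqrt(((T(-33, 0) + 61) + W(-35)) - 42) = sqrt(((15*0 + 61) + sqrt(-18 - 35)) - 42) = sqrt(((0 + 61) + sqrt(-53)) - 42) = sqrt((61 + I*sqrt(53)) - 42) = sqrt(19 + I*sqrt(53))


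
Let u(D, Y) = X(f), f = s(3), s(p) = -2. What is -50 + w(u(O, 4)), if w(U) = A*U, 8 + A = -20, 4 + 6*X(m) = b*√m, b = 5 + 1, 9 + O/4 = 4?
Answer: -94/3 - 28*I*√2 ≈ -31.333 - 39.598*I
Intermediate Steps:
O = -20 (O = -36 + 4*4 = -36 + 16 = -20)
f = -2
b = 6
X(m) = -⅔ + √m (X(m) = -⅔ + (6*√m)/6 = -⅔ + √m)
u(D, Y) = -⅔ + I*√2 (u(D, Y) = -⅔ + √(-2) = -⅔ + I*√2)
A = -28 (A = -8 - 20 = -28)
w(U) = -28*U
-50 + w(u(O, 4)) = -50 - 28*(-⅔ + I*√2) = -50 + (56/3 - 28*I*√2) = -94/3 - 28*I*√2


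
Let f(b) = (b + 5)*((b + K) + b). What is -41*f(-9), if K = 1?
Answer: -2788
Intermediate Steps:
f(b) = (1 + 2*b)*(5 + b) (f(b) = (b + 5)*((b + 1) + b) = (5 + b)*((1 + b) + b) = (5 + b)*(1 + 2*b) = (1 + 2*b)*(5 + b))
-41*f(-9) = -41*(5 + 2*(-9)² + 11*(-9)) = -41*(5 + 2*81 - 99) = -41*(5 + 162 - 99) = -41*68 = -2788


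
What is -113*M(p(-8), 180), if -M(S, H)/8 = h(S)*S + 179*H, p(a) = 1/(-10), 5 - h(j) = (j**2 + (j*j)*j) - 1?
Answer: 36407923017/1250 ≈ 2.9126e+7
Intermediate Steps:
h(j) = 6 - j**2 - j**3 (h(j) = 5 - ((j**2 + (j*j)*j) - 1) = 5 - ((j**2 + j**2*j) - 1) = 5 - ((j**2 + j**3) - 1) = 5 - (-1 + j**2 + j**3) = 5 + (1 - j**2 - j**3) = 6 - j**2 - j**3)
p(a) = -1/10
M(S, H) = -1432*H - 8*S*(6 - S**2 - S**3) (M(S, H) = -8*((6 - S**2 - S**3)*S + 179*H) = -8*(S*(6 - S**2 - S**3) + 179*H) = -8*(179*H + S*(6 - S**2 - S**3)) = -1432*H - 8*S*(6 - S**2 - S**3))
-113*M(p(-8), 180) = -113*(-1432*180 + 8*(-1/10)*(-6 + (-1/10)**2 + (-1/10)**3)) = -113*(-257760 + 8*(-1/10)*(-6 + 1/100 - 1/1000)) = -113*(-257760 + 8*(-1/10)*(-5991/1000)) = -113*(-257760 + 5991/1250) = -113*(-322194009/1250) = 36407923017/1250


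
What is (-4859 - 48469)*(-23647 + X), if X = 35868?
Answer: -651721488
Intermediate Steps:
(-4859 - 48469)*(-23647 + X) = (-4859 - 48469)*(-23647 + 35868) = -53328*12221 = -651721488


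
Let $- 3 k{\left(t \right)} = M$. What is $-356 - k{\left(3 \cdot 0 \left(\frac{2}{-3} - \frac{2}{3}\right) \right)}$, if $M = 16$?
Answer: $- \frac{1052}{3} \approx -350.67$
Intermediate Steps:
$k{\left(t \right)} = - \frac{16}{3}$ ($k{\left(t \right)} = \left(- \frac{1}{3}\right) 16 = - \frac{16}{3}$)
$-356 - k{\left(3 \cdot 0 \left(\frac{2}{-3} - \frac{2}{3}\right) \right)} = -356 - - \frac{16}{3} = -356 + \frac{16}{3} = - \frac{1052}{3}$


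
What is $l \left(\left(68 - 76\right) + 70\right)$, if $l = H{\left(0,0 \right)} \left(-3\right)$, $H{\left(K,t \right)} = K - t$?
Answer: $0$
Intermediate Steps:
$l = 0$ ($l = \left(0 - 0\right) \left(-3\right) = \left(0 + 0\right) \left(-3\right) = 0 \left(-3\right) = 0$)
$l \left(\left(68 - 76\right) + 70\right) = 0 \left(\left(68 - 76\right) + 70\right) = 0 \left(-8 + 70\right) = 0 \cdot 62 = 0$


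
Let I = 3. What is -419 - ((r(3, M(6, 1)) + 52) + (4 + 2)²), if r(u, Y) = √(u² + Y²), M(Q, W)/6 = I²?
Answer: -507 - 15*√13 ≈ -561.08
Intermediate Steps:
M(Q, W) = 54 (M(Q, W) = 6*3² = 6*9 = 54)
r(u, Y) = √(Y² + u²)
-419 - ((r(3, M(6, 1)) + 52) + (4 + 2)²) = -419 - ((√(54² + 3²) + 52) + (4 + 2)²) = -419 - ((√(2916 + 9) + 52) + 6²) = -419 - ((√2925 + 52) + 36) = -419 - ((15*√13 + 52) + 36) = -419 - ((52 + 15*√13) + 36) = -419 - (88 + 15*√13) = -419 + (-88 - 15*√13) = -507 - 15*√13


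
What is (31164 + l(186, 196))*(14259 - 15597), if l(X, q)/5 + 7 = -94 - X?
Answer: -39777402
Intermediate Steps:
l(X, q) = -505 - 5*X (l(X, q) = -35 + 5*(-94 - X) = -35 + (-470 - 5*X) = -505 - 5*X)
(31164 + l(186, 196))*(14259 - 15597) = (31164 + (-505 - 5*186))*(14259 - 15597) = (31164 + (-505 - 930))*(-1338) = (31164 - 1435)*(-1338) = 29729*(-1338) = -39777402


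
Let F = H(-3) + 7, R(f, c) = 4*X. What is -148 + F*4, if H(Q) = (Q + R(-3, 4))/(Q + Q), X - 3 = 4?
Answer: -410/3 ≈ -136.67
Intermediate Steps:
X = 7 (X = 3 + 4 = 7)
R(f, c) = 28 (R(f, c) = 4*7 = 28)
H(Q) = (28 + Q)/(2*Q) (H(Q) = (Q + 28)/(Q + Q) = (28 + Q)/((2*Q)) = (28 + Q)*(1/(2*Q)) = (28 + Q)/(2*Q))
F = 17/6 (F = (½)*(28 - 3)/(-3) + 7 = (½)*(-⅓)*25 + 7 = -25/6 + 7 = 17/6 ≈ 2.8333)
-148 + F*4 = -148 + (17/6)*4 = -148 + 34/3 = -410/3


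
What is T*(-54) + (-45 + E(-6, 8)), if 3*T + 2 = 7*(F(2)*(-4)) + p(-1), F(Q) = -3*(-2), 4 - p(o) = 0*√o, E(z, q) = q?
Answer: 2951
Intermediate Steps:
p(o) = 4 (p(o) = 4 - 0*√o = 4 - 1*0 = 4 + 0 = 4)
F(Q) = 6
T = -166/3 (T = -⅔ + (7*(6*(-4)) + 4)/3 = -⅔ + (7*(-24) + 4)/3 = -⅔ + (-168 + 4)/3 = -⅔ + (⅓)*(-164) = -⅔ - 164/3 = -166/3 ≈ -55.333)
T*(-54) + (-45 + E(-6, 8)) = -166/3*(-54) + (-45 + 8) = 2988 - 37 = 2951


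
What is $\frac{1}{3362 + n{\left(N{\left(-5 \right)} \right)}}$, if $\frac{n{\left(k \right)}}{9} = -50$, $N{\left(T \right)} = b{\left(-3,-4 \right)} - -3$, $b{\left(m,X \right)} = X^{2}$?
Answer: $\frac{1}{2912} \approx 0.00034341$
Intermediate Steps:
$N{\left(T \right)} = 19$ ($N{\left(T \right)} = \left(-4\right)^{2} - -3 = 16 + 3 = 19$)
$n{\left(k \right)} = -450$ ($n{\left(k \right)} = 9 \left(-50\right) = -450$)
$\frac{1}{3362 + n{\left(N{\left(-5 \right)} \right)}} = \frac{1}{3362 - 450} = \frac{1}{2912}$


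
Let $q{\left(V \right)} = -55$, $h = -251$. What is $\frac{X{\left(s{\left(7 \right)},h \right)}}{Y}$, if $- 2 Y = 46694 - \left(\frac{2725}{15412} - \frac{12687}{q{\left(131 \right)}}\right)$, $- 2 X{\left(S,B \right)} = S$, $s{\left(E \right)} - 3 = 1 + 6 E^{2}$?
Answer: $\frac{252602680}{39384954121} \approx 0.0064137$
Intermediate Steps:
$s{\left(E \right)} = 4 + 6 E^{2}$ ($s{\left(E \right)} = 3 + \left(1 + 6 E^{2}\right) = 4 + 6 E^{2}$)
$X{\left(S,B \right)} = - \frac{S}{2}$
$Y = - \frac{39384954121}{1695320}$ ($Y = - \frac{46694 - \left(\frac{2725}{15412} - \frac{12687}{-55}\right)}{2} = - \frac{46694 - \left(2725 \cdot \frac{1}{15412} - - \frac{12687}{55}\right)}{2} = - \frac{46694 - \left(\frac{2725}{15412} + \frac{12687}{55}\right)}{2} = - \frac{46694 - \frac{195681919}{847660}}{2} = \left(- \frac{1}{2}\right) \frac{39384954121}{847660} = - \frac{39384954121}{1695320} \approx -23232.0$)
$\frac{X{\left(s{\left(7 \right)},h \right)}}{Y} = \frac{\left(- \frac{1}{2}\right) \left(4 + 6 \cdot 7^{2}\right)}{- \frac{39384954121}{1695320}} = - \frac{4 + 6 \cdot 49}{2} \left(- \frac{1695320}{39384954121}\right) = - \frac{4 + 294}{2} \left(- \frac{1695320}{39384954121}\right) = \left(- \frac{1}{2}\right) 298 \left(- \frac{1695320}{39384954121}\right) = \left(-149\right) \left(- \frac{1695320}{39384954121}\right) = \frac{252602680}{39384954121}$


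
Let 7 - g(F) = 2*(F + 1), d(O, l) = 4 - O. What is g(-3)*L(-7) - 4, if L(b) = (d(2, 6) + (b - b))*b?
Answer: -158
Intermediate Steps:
g(F) = 5 - 2*F (g(F) = 7 - 2*(F + 1) = 7 - 2*(1 + F) = 7 - (2 + 2*F) = 7 + (-2 - 2*F) = 5 - 2*F)
L(b) = 2*b (L(b) = ((4 - 1*2) + (b - b))*b = ((4 - 2) + 0)*b = (2 + 0)*b = 2*b)
g(-3)*L(-7) - 4 = (5 - 2*(-3))*(2*(-7)) - 4 = (5 + 6)*(-14) - 4 = 11*(-14) - 4 = -154 - 4 = -158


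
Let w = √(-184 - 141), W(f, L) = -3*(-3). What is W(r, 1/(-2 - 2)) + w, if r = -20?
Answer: 9 + 5*I*√13 ≈ 9.0 + 18.028*I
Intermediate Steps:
W(f, L) = 9
w = 5*I*√13 (w = √(-325) = 5*I*√13 ≈ 18.028*I)
W(r, 1/(-2 - 2)) + w = 9 + 5*I*√13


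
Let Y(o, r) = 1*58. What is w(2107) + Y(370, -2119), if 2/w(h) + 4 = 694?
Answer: 20011/345 ≈ 58.003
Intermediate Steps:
Y(o, r) = 58
w(h) = 1/345 (w(h) = 2/(-4 + 694) = 2/690 = 2*(1/690) = 1/345)
w(2107) + Y(370, -2119) = 1/345 + 58 = 20011/345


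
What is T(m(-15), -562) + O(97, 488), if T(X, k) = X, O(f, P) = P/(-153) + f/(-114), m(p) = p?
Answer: -110701/5814 ≈ -19.040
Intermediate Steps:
O(f, P) = -f/114 - P/153 (O(f, P) = P*(-1/153) + f*(-1/114) = -P/153 - f/114 = -f/114 - P/153)
T(m(-15), -562) + O(97, 488) = -15 + (-1/114*97 - 1/153*488) = -15 + (-97/114 - 488/153) = -15 - 23491/5814 = -110701/5814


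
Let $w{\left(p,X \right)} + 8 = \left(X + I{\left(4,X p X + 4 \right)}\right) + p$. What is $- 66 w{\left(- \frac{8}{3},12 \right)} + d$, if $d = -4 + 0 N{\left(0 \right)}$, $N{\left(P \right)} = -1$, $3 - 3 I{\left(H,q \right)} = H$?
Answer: $-70$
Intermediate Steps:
$I{\left(H,q \right)} = 1 - \frac{H}{3}$
$w{\left(p,X \right)} = - \frac{25}{3} + X + p$ ($w{\left(p,X \right)} = -8 + \left(\left(X + \left(1 - \frac{4}{3}\right)\right) + p\right) = -8 + \left(\left(X - \frac{1}{3}\right) + p\right) = -8 + \left(\left(- \frac{1}{3} + X\right) + p\right) = -8 + \left(- \frac{1}{3} + X + p\right) = - \frac{25}{3} + X + p$)
$d = -4$ ($d = -4 + 0 \left(-1\right) = -4 + 0 = -4$)
$- 66 w{\left(- \frac{8}{3},12 \right)} + d = - 66 \left(- \frac{25}{3} + 12 - \frac{8}{3}\right) - 4 = \left(-66\right) 1 - 4 = -66 - 4 = -70$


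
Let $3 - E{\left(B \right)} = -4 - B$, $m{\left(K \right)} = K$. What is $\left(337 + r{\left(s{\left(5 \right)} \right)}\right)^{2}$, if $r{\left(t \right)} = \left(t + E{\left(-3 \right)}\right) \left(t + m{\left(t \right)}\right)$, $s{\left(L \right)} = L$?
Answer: $182329$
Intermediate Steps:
$E{\left(B \right)} = 7 + B$ ($E{\left(B \right)} = 3 - \left(-4 - B\right) = 3 + \left(4 + B\right) = 7 + B$)
$r{\left(t \right)} = 2 t \left(4 + t\right)$ ($r{\left(t \right)} = \left(t + \left(7 - 3\right)\right) \left(t + t\right) = \left(t + 4\right) 2 t = \left(4 + t\right) 2 t = 2 t \left(4 + t\right)$)
$\left(337 + r{\left(s{\left(5 \right)} \right)}\right)^{2} = \left(337 + 2 \cdot 5 \left(4 + 5\right)\right)^{2} = \left(337 + 2 \cdot 5 \cdot 9\right)^{2} = \left(337 + 90\right)^{2} = 427^{2} = 182329$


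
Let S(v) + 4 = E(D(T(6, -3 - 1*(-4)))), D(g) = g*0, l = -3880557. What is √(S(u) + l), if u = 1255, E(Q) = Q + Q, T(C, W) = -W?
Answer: I*√3880561 ≈ 1969.9*I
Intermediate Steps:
D(g) = 0
E(Q) = 2*Q
S(v) = -4 (S(v) = -4 + 2*0 = -4 + 0 = -4)
√(S(u) + l) = √(-4 - 3880557) = √(-3880561) = I*√3880561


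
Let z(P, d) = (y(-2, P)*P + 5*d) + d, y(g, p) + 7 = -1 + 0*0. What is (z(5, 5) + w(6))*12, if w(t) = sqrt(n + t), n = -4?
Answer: -120 + 12*sqrt(2) ≈ -103.03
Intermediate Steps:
y(g, p) = -8 (y(g, p) = -7 + (-1 + 0*0) = -7 + (-1 + 0) = -7 - 1 = -8)
z(P, d) = -8*P + 6*d (z(P, d) = (-8*P + 5*d) + d = -8*P + 6*d)
w(t) = sqrt(-4 + t)
(z(5, 5) + w(6))*12 = ((-8*5 + 6*5) + sqrt(-4 + 6))*12 = ((-40 + 30) + sqrt(2))*12 = (-10 + sqrt(2))*12 = -120 + 12*sqrt(2)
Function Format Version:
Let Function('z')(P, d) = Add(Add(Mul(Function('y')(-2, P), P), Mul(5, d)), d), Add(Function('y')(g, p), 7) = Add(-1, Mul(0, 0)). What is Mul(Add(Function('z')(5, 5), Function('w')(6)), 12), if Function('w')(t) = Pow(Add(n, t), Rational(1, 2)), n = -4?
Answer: Add(-120, Mul(12, Pow(2, Rational(1, 2)))) ≈ -103.03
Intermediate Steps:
Function('y')(g, p) = -8 (Function('y')(g, p) = Add(-7, Add(-1, Mul(0, 0))) = Add(-7, Add(-1, 0)) = Add(-7, -1) = -8)
Function('z')(P, d) = Add(Mul(-8, P), Mul(6, d)) (Function('z')(P, d) = Add(Add(Mul(-8, P), Mul(5, d)), d) = Add(Mul(-8, P), Mul(6, d)))
Function('w')(t) = Pow(Add(-4, t), Rational(1, 2))
Mul(Add(Function('z')(5, 5), Function('w')(6)), 12) = Mul(Add(Add(Mul(-8, 5), Mul(6, 5)), Pow(Add(-4, 6), Rational(1, 2))), 12) = Mul(Add(Add(-40, 30), Pow(2, Rational(1, 2))), 12) = Mul(Add(-10, Pow(2, Rational(1, 2))), 12) = Add(-120, Mul(12, Pow(2, Rational(1, 2))))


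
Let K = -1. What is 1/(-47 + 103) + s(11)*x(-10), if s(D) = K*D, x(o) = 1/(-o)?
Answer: -303/280 ≈ -1.0821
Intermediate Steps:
x(o) = -1/o
s(D) = -D
1/(-47 + 103) + s(11)*x(-10) = 1/(-47 + 103) + (-1*11)*(-1/(-10)) = 1/56 - (-11)*(-1)/10 = 1/56 - 11*⅒ = 1/56 - 11/10 = -303/280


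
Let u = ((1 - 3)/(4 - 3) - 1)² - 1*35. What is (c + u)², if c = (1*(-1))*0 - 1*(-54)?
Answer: 784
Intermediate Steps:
c = 54 (c = -1*0 + 54 = 0 + 54 = 54)
u = -26 (u = (-2/1 - 1)² - 35 = (-2*1 - 1)² - 35 = (-2 - 1)² - 35 = (-3)² - 35 = 9 - 35 = -26)
(c + u)² = (54 - 26)² = 28² = 784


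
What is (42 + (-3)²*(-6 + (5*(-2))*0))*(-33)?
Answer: 396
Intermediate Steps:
(42 + (-3)²*(-6 + (5*(-2))*0))*(-33) = (42 + 9*(-6 - 10*0))*(-33) = (42 + 9*(-6 + 0))*(-33) = (42 + 9*(-6))*(-33) = (42 - 54)*(-33) = -12*(-33) = 396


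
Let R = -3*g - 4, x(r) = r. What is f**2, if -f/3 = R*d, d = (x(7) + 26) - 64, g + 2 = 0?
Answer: 34596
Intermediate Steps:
g = -2 (g = -2 + 0 = -2)
R = 2 (R = -3*(-2) - 4 = 6 - 4 = 2)
d = -31 (d = (7 + 26) - 64 = 33 - 64 = -31)
f = 186 (f = -6*(-31) = -3*(-62) = 186)
f**2 = 186**2 = 34596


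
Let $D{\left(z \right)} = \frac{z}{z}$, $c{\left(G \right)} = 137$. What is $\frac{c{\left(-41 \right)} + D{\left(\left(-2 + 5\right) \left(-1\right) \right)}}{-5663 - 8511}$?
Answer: $- \frac{69}{7087} \approx -0.0097361$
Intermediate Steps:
$D{\left(z \right)} = 1$
$\frac{c{\left(-41 \right)} + D{\left(\left(-2 + 5\right) \left(-1\right) \right)}}{-5663 - 8511} = \frac{137 + 1}{-5663 - 8511} = \frac{138}{-14174} = 138 \left(- \frac{1}{14174}\right) = - \frac{69}{7087}$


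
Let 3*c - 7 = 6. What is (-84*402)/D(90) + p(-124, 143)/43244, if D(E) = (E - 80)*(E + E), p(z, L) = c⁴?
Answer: -1642082291/87569100 ≈ -18.752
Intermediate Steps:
c = 13/3 (c = 7/3 + (⅓)*6 = 7/3 + 2 = 13/3 ≈ 4.3333)
p(z, L) = 28561/81 (p(z, L) = (13/3)⁴ = 28561/81)
D(E) = 2*E*(-80 + E) (D(E) = (-80 + E)*(2*E) = 2*E*(-80 + E))
(-84*402)/D(90) + p(-124, 143)/43244 = (-84*402)/((2*90*(-80 + 90))) + (28561/81)/43244 = -33768/(2*90*10) + (28561/81)*(1/43244) = -33768/1800 + 28561/3502764 = -33768*1/1800 + 28561/3502764 = -469/25 + 28561/3502764 = -1642082291/87569100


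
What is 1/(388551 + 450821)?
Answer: 1/839372 ≈ 1.1914e-6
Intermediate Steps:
1/(388551 + 450821) = 1/839372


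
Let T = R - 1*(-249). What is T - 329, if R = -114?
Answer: -194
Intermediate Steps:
T = 135 (T = -114 - 1*(-249) = -114 + 249 = 135)
T - 329 = 135 - 329 = -194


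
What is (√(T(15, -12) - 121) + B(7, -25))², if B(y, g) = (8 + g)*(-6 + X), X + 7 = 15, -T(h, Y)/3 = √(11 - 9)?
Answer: (34 - I*√(121 + 3*√2))² ≈ 1030.8 - 761.0*I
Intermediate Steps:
T(h, Y) = -3*√2 (T(h, Y) = -3*√(11 - 9) = -3*√2)
X = 8 (X = -7 + 15 = 8)
B(y, g) = 16 + 2*g (B(y, g) = (8 + g)*(-6 + 8) = (8 + g)*2 = 16 + 2*g)
(√(T(15, -12) - 121) + B(7, -25))² = (√(-3*√2 - 121) + (16 + 2*(-25)))² = (√(-121 - 3*√2) + (16 - 50))² = (√(-121 - 3*√2) - 34)² = (-34 + √(-121 - 3*√2))²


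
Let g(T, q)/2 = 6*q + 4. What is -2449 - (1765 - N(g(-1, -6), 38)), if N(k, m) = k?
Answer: -4278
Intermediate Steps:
g(T, q) = 8 + 12*q (g(T, q) = 2*(6*q + 4) = 2*(4 + 6*q) = 8 + 12*q)
-2449 - (1765 - N(g(-1, -6), 38)) = -2449 - (1765 - (8 + 12*(-6))) = -2449 - (1765 - (8 - 72)) = -2449 - (1765 - 1*(-64)) = -2449 - (1765 + 64) = -2449 - 1*1829 = -2449 - 1829 = -4278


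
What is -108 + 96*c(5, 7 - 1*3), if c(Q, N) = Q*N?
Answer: 1812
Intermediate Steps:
c(Q, N) = N*Q
-108 + 96*c(5, 7 - 1*3) = -108 + 96*((7 - 1*3)*5) = -108 + 96*((7 - 3)*5) = -108 + 96*(4*5) = -108 + 96*20 = -108 + 1920 = 1812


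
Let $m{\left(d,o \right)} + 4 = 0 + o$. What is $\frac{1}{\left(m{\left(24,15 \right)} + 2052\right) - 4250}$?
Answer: $- \frac{1}{2187} \approx -0.00045725$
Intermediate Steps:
$m{\left(d,o \right)} = -4 + o$ ($m{\left(d,o \right)} = -4 + \left(0 + o\right) = -4 + o$)
$\frac{1}{\left(m{\left(24,15 \right)} + 2052\right) - 4250} = \frac{1}{\left(\left(-4 + 15\right) + 2052\right) - 4250} = \frac{1}{\left(11 + 2052\right) - 4250} = \frac{1}{2063 - 4250} = \frac{1}{-2187} = - \frac{1}{2187}$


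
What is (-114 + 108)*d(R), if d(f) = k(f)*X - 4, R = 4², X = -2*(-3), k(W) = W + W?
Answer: -1128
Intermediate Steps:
k(W) = 2*W
X = 6
R = 16
d(f) = -4 + 12*f (d(f) = (2*f)*6 - 4 = 12*f - 4 = -4 + 12*f)
(-114 + 108)*d(R) = (-114 + 108)*(-4 + 12*16) = -6*(-4 + 192) = -6*188 = -1128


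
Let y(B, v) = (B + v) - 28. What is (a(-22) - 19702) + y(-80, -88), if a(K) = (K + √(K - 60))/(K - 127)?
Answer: -2964780/149 - I*√82/149 ≈ -19898.0 - 0.060774*I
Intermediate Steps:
y(B, v) = -28 + B + v
a(K) = (K + √(-60 + K))/(-127 + K)
(a(-22) - 19702) + y(-80, -88) = ((-22 + √(-60 - 22))/(-127 - 22) - 19702) + (-28 - 80 - 88) = ((-22 + √(-82))/(-149) - 19702) - 196 = (-(-22 + I*√82)/149 - 19702) - 196 = ((22/149 - I*√82/149) - 19702) - 196 = (-2935576/149 - I*√82/149) - 196 = -2964780/149 - I*√82/149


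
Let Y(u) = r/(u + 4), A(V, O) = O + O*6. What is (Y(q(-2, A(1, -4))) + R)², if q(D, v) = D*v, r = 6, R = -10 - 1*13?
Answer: 52441/100 ≈ 524.41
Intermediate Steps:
R = -23 (R = -10 - 13 = -23)
A(V, O) = 7*O (A(V, O) = O + 6*O = 7*O)
Y(u) = 6/(4 + u) (Y(u) = 6/(u + 4) = 6/(4 + u))
(Y(q(-2, A(1, -4))) + R)² = (6/(4 - 14*(-4)) - 23)² = (6/(4 - 2*(-28)) - 23)² = (6/(4 + 56) - 23)² = (6/60 - 23)² = (6*(1/60) - 23)² = (⅒ - 23)² = (-229/10)² = 52441/100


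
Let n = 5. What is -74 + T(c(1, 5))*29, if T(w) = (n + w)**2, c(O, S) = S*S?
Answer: 26026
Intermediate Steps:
c(O, S) = S**2
T(w) = (5 + w)**2
-74 + T(c(1, 5))*29 = -74 + (5 + 5**2)**2*29 = -74 + (5 + 25)**2*29 = -74 + 30**2*29 = -74 + 900*29 = -74 + 26100 = 26026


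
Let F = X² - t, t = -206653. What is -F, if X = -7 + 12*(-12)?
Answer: -229454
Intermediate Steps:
X = -151 (X = -7 - 144 = -151)
F = 229454 (F = (-151)² - 1*(-206653) = 22801 + 206653 = 229454)
-F = -1*229454 = -229454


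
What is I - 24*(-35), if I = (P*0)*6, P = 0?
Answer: 840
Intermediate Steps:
I = 0 (I = (0*0)*6 = 0*6 = 0)
I - 24*(-35) = 0 - 24*(-35) = 0 + 840 = 840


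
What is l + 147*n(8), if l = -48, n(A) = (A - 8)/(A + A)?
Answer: -48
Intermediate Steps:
n(A) = (-8 + A)/(2*A) (n(A) = (-8 + A)/((2*A)) = (-8 + A)*(1/(2*A)) = (-8 + A)/(2*A))
l + 147*n(8) = -48 + 147*((1/2)*(-8 + 8)/8) = -48 + 147*((1/2)*(1/8)*0) = -48 + 147*0 = -48 + 0 = -48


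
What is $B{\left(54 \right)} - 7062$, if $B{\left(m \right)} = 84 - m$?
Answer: $-7032$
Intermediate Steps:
$B{\left(54 \right)} - 7062 = \left(84 - 54\right) - 7062 = 30 - 7062 = -7032$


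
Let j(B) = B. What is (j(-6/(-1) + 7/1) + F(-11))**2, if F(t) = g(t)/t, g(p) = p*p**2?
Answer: 17956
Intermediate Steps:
g(p) = p**3
F(t) = t**2 (F(t) = t**3/t = t**2)
(j(-6/(-1) + 7/1) + F(-11))**2 = ((-6/(-1) + 7/1) + (-11)**2)**2 = ((-6*(-1) + 7*1) + 121)**2 = ((6 + 7) + 121)**2 = (13 + 121)**2 = 134**2 = 17956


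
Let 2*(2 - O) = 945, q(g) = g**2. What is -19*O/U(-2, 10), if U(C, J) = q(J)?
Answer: 17879/200 ≈ 89.395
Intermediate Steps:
U(C, J) = J**2
O = -941/2 (O = 2 - 1/2*945 = 2 - 945/2 = -941/2 ≈ -470.50)
-19*O/U(-2, 10) = -(-17879)/(2*(10**2)) = -(-17879)/(2*100) = -19*(-941/200) = 17879/200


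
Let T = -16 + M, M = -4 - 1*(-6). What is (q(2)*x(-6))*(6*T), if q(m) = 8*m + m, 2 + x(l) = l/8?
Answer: 4158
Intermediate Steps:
M = 2 (M = -4 + 6 = 2)
x(l) = -2 + l/8
T = -14 (T = -16 + 2 = -14)
q(m) = 9*m
(q(2)*x(-6))*(6*T) = ((9*2)*(-2 + (⅛)*(-6)))*(6*(-14)) = (18*(-2 - ¾))*(-84) = (18*(-11/4))*(-84) = -99/2*(-84) = 4158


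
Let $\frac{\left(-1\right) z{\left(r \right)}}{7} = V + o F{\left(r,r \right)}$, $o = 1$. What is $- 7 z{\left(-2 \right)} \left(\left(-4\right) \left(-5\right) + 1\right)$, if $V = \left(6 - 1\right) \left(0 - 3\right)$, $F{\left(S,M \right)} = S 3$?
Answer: $-21609$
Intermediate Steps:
$F{\left(S,M \right)} = 3 S$
$V = -15$ ($V = 5 \left(-3\right) = -15$)
$z{\left(r \right)} = 105 - 21 r$ ($z{\left(r \right)} = - 7 \left(-15 + 1 \cdot 3 r\right) = - 7 \left(-15 + 3 r\right) = 105 - 21 r$)
$- 7 z{\left(-2 \right)} \left(\left(-4\right) \left(-5\right) + 1\right) = - 7 \left(105 - -42\right) \left(\left(-4\right) \left(-5\right) + 1\right) = - 7 \left(105 + 42\right) \left(20 + 1\right) = \left(-7\right) 147 \cdot 21 = \left(-1029\right) 21 = -21609$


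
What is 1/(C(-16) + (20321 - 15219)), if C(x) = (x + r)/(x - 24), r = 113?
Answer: 40/203983 ≈ 0.00019609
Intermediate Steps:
C(x) = (113 + x)/(-24 + x) (C(x) = (x + 113)/(x - 24) = (113 + x)/(-24 + x))
1/(C(-16) + (20321 - 15219)) = 1/((113 - 16)/(-24 - 16) + (20321 - 15219)) = 1/(97/(-40) + 5102) = 1/(-1/40*97 + 5102) = 1/(-97/40 + 5102) = 1/(203983/40) = 40/203983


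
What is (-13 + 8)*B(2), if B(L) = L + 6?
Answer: -40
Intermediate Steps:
B(L) = 6 + L
(-13 + 8)*B(2) = (-13 + 8)*(6 + 2) = -5*8 = -40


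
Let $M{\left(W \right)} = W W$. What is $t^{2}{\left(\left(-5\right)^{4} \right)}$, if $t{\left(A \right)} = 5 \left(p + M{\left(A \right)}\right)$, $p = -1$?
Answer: $3814677734400$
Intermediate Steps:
$M{\left(W \right)} = W^{2}$
$t{\left(A \right)} = -5 + 5 A^{2}$ ($t{\left(A \right)} = 5 \left(-1 + A^{2}\right) = -5 + 5 A^{2}$)
$t^{2}{\left(\left(-5\right)^{4} \right)} = \left(-5 + 5 \left(\left(-5\right)^{4}\right)^{2}\right)^{2} = \left(-5 + 5 \cdot 625^{2}\right)^{2} = \left(-5 + 5 \cdot 390625\right)^{2} = \left(-5 + 1953125\right)^{2} = 1953120^{2} = 3814677734400$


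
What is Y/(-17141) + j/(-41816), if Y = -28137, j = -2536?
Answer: 152505796/89596007 ≈ 1.7021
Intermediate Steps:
Y/(-17141) + j/(-41816) = -28137/(-17141) - 2536/(-41816) = -28137*(-1/17141) - 2536*(-1/41816) = 28137/17141 + 317/5227 = 152505796/89596007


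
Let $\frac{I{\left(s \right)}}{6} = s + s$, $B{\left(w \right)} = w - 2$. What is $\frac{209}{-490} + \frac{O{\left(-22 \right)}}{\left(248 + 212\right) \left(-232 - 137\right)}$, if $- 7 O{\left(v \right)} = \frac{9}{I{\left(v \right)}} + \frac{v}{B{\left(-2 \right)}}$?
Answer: $- \frac{312182441}{731918880} \approx -0.42653$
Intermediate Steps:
$B{\left(w \right)} = -2 + w$ ($B{\left(w \right)} = w - 2 = -2 + w$)
$I{\left(s \right)} = 12 s$ ($I{\left(s \right)} = 6 \left(s + s\right) = 6 \cdot 2 s = 12 s$)
$O{\left(v \right)} = - \frac{3}{28 v} + \frac{v}{28}$ ($O{\left(v \right)} = - \frac{\frac{9}{12 v} + \frac{v}{-2 - 2}}{7} = - \frac{9 \frac{1}{12 v} + \frac{v}{-4}}{7} = - \frac{\frac{3}{4 v} + v \left(- \frac{1}{4}\right)}{7} = - \frac{\frac{3}{4 v} - \frac{v}{4}}{7} = - \frac{- \frac{v}{4} + \frac{3}{4 v}}{7} = - \frac{3}{28 v} + \frac{v}{28}$)
$\frac{209}{-490} + \frac{O{\left(-22 \right)}}{\left(248 + 212\right) \left(-232 - 137\right)} = \frac{209}{-490} + \frac{\frac{1}{28} \frac{1}{-22} \left(-3 + \left(-22\right)^{2}\right)}{\left(248 + 212\right) \left(-232 - 137\right)} = 209 \left(- \frac{1}{490}\right) + \frac{\frac{1}{28} \left(- \frac{1}{22}\right) \left(-3 + 484\right)}{460 \left(-369\right)} = - \frac{209}{490} + \frac{\frac{1}{28} \left(- \frac{1}{22}\right) 481}{-169740} = - \frac{209}{490} - - \frac{481}{104559840} = - \frac{209}{490} + \frac{481}{104559840} = - \frac{312182441}{731918880}$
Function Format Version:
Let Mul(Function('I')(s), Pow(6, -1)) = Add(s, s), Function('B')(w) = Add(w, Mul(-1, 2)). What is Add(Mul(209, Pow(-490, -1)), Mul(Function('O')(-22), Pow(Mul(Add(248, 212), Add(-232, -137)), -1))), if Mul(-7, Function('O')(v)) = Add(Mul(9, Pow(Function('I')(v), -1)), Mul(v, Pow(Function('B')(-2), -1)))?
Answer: Rational(-312182441, 731918880) ≈ -0.42653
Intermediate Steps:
Function('B')(w) = Add(-2, w) (Function('B')(w) = Add(w, -2) = Add(-2, w))
Function('I')(s) = Mul(12, s) (Function('I')(s) = Mul(6, Add(s, s)) = Mul(6, Mul(2, s)) = Mul(12, s))
Function('O')(v) = Add(Mul(Rational(-3, 28), Pow(v, -1)), Mul(Rational(1, 28), v)) (Function('O')(v) = Mul(Rational(-1, 7), Add(Mul(9, Pow(Mul(12, v), -1)), Mul(v, Pow(Add(-2, -2), -1)))) = Mul(Rational(-1, 7), Add(Mul(9, Mul(Rational(1, 12), Pow(v, -1))), Mul(v, Pow(-4, -1)))) = Mul(Rational(-1, 7), Add(Mul(Rational(3, 4), Pow(v, -1)), Mul(v, Rational(-1, 4)))) = Mul(Rational(-1, 7), Add(Mul(Rational(3, 4), Pow(v, -1)), Mul(Rational(-1, 4), v))) = Mul(Rational(-1, 7), Add(Mul(Rational(-1, 4), v), Mul(Rational(3, 4), Pow(v, -1)))) = Add(Mul(Rational(-3, 28), Pow(v, -1)), Mul(Rational(1, 28), v)))
Add(Mul(209, Pow(-490, -1)), Mul(Function('O')(-22), Pow(Mul(Add(248, 212), Add(-232, -137)), -1))) = Add(Mul(209, Pow(-490, -1)), Mul(Mul(Rational(1, 28), Pow(-22, -1), Add(-3, Pow(-22, 2))), Pow(Mul(Add(248, 212), Add(-232, -137)), -1))) = Add(Mul(209, Rational(-1, 490)), Mul(Mul(Rational(1, 28), Rational(-1, 22), Add(-3, 484)), Pow(Mul(460, -369), -1))) = Add(Rational(-209, 490), Mul(Mul(Rational(1, 28), Rational(-1, 22), 481), Pow(-169740, -1))) = Add(Rational(-209, 490), Mul(Rational(-481, 616), Rational(-1, 169740))) = Add(Rational(-209, 490), Rational(481, 104559840)) = Rational(-312182441, 731918880)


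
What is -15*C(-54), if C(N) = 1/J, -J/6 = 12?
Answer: 5/24 ≈ 0.20833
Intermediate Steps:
J = -72 (J = -6*12 = -72)
C(N) = -1/72 (C(N) = 1/(-72) = -1/72)
-15*C(-54) = -15*(-1/72) = 5/24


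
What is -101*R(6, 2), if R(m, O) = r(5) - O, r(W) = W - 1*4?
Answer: 101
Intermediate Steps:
r(W) = -4 + W (r(W) = W - 4 = -4 + W)
R(m, O) = 1 - O (R(m, O) = (-4 + 5) - O = 1 - O)
-101*R(6, 2) = -101*(1 - 1*2) = -101*(1 - 2) = -101*(-1) = 101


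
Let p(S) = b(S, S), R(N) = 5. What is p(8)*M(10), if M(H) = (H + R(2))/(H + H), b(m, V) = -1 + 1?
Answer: 0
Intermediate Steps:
b(m, V) = 0
M(H) = (5 + H)/(2*H) (M(H) = (H + 5)/(H + H) = (5 + H)/((2*H)) = (5 + H)*(1/(2*H)) = (5 + H)/(2*H))
p(S) = 0
p(8)*M(10) = 0*((1/2)*(5 + 10)/10) = 0*((1/2)*(1/10)*15) = 0*(3/4) = 0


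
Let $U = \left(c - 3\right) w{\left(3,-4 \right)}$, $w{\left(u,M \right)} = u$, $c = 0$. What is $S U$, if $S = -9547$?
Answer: $85923$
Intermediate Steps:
$U = -9$ ($U = \left(0 - 3\right) 3 = \left(-3\right) 3 = -9$)
$S U = \left(-9547\right) \left(-9\right) = 85923$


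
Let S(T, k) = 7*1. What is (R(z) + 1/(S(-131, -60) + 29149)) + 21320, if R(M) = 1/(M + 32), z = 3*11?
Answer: 40404414021/1895140 ≈ 21320.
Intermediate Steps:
S(T, k) = 7
z = 33
R(M) = 1/(32 + M)
(R(z) + 1/(S(-131, -60) + 29149)) + 21320 = (1/(32 + 33) + 1/(7 + 29149)) + 21320 = (1/65 + 1/29156) + 21320 = 29221/1895140 + 21320 = 40404414021/1895140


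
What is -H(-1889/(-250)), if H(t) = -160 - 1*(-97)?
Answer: 63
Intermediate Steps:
H(t) = -63 (H(t) = -160 + 97 = -63)
-H(-1889/(-250)) = -1*(-63) = 63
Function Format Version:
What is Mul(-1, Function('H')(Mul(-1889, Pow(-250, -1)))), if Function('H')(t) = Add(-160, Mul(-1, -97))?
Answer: 63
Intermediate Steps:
Function('H')(t) = -63 (Function('H')(t) = Add(-160, 97) = -63)
Mul(-1, Function('H')(Mul(-1889, Pow(-250, -1)))) = Mul(-1, -63) = 63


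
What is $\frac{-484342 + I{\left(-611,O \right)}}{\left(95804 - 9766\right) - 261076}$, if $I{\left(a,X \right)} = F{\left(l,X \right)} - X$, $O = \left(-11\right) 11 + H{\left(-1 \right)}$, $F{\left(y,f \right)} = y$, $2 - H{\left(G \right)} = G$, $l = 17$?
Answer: $\frac{484207}{175038} \approx 2.7663$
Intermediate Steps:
$H{\left(G \right)} = 2 - G$
$O = -118$ ($O = \left(-11\right) 11 + \left(2 - -1\right) = -121 + \left(2 + 1\right) = -121 + 3 = -118$)
$I{\left(a,X \right)} = 17 - X$
$\frac{-484342 + I{\left(-611,O \right)}}{\left(95804 - 9766\right) - 261076} = \frac{-484342 + \left(17 - -118\right)}{\left(95804 - 9766\right) - 261076} = \frac{-484342 + \left(17 + 118\right)}{86038 - 261076} = \frac{-484342 + 135}{-175038} = \left(-484207\right) \left(- \frac{1}{175038}\right) = \frac{484207}{175038}$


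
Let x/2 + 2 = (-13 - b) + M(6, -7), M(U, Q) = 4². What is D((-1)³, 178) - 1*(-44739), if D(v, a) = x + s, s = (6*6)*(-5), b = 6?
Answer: 44549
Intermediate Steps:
M(U, Q) = 16
x = -10 (x = -4 + 2*((-13 - 1*6) + 16) = -4 + 2*((-13 - 6) + 16) = -4 + 2*(-19 + 16) = -4 + 2*(-3) = -4 - 6 = -10)
s = -180 (s = 36*(-5) = -180)
D(v, a) = -190 (D(v, a) = -10 - 180 = -190)
D((-1)³, 178) - 1*(-44739) = -190 - 1*(-44739) = -190 + 44739 = 44549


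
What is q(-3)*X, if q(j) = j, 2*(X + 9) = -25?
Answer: 129/2 ≈ 64.500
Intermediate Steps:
X = -43/2 (X = -9 + (1/2)*(-25) = -9 - 25/2 = -43/2 ≈ -21.500)
q(-3)*X = -3*(-43/2) = 129/2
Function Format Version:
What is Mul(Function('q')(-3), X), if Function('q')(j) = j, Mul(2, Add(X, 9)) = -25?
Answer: Rational(129, 2) ≈ 64.500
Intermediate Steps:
X = Rational(-43, 2) (X = Add(-9, Mul(Rational(1, 2), -25)) = Add(-9, Rational(-25, 2)) = Rational(-43, 2) ≈ -21.500)
Mul(Function('q')(-3), X) = Mul(-3, Rational(-43, 2)) = Rational(129, 2)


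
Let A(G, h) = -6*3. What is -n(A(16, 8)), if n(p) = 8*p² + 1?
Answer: -2593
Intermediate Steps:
A(G, h) = -18
n(p) = 1 + 8*p²
-n(A(16, 8)) = -(1 + 8*(-18)²) = -(1 + 8*324) = -(1 + 2592) = -1*2593 = -2593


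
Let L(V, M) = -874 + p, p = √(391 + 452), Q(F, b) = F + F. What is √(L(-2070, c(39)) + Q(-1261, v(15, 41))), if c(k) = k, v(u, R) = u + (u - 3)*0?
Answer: √(-3396 + √843) ≈ 58.026*I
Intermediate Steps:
v(u, R) = u (v(u, R) = u + (-3 + u)*0 = u + 0 = u)
Q(F, b) = 2*F
p = √843 ≈ 29.034
L(V, M) = -874 + √843
√(L(-2070, c(39)) + Q(-1261, v(15, 41))) = √((-874 + √843) + 2*(-1261)) = √((-874 + √843) - 2522) = √(-3396 + √843)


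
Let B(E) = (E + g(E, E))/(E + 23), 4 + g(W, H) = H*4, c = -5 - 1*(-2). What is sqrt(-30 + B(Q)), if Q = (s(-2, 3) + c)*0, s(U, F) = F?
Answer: I*sqrt(15962)/23 ≈ 5.4931*I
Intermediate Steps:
c = -3 (c = -5 + 2 = -3)
g(W, H) = -4 + 4*H (g(W, H) = -4 + H*4 = -4 + 4*H)
Q = 0 (Q = (3 - 3)*0 = 0*0 = 0)
B(E) = (-4 + 5*E)/(23 + E) (B(E) = (E + (-4 + 4*E))/(E + 23) = (-4 + 5*E)/(23 + E))
sqrt(-30 + B(Q)) = sqrt(-30 + (-4 + 5*0)/(23 + 0)) = sqrt(-30 + (-4 + 0)/23) = sqrt(-30 + (1/23)*(-4)) = sqrt(-30 - 4/23) = sqrt(-694/23) = I*sqrt(15962)/23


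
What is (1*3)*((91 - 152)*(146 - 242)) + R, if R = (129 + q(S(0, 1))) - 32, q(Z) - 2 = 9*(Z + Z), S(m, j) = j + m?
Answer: 17685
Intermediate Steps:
q(Z) = 2 + 18*Z (q(Z) = 2 + 9*(Z + Z) = 2 + 9*(2*Z) = 2 + 18*Z)
R = 117 (R = (129 + (2 + 18*(1 + 0))) - 32 = (129 + (2 + 18*1)) - 32 = (129 + (2 + 18)) - 32 = (129 + 20) - 32 = 149 - 32 = 117)
(1*3)*((91 - 152)*(146 - 242)) + R = (1*3)*((91 - 152)*(146 - 242)) + 117 = 3*(-61*(-96)) + 117 = 3*5856 + 117 = 17568 + 117 = 17685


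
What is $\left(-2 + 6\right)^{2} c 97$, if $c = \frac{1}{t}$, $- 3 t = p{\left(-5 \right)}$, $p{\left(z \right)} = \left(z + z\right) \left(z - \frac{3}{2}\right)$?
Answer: $- \frac{4656}{65} \approx -71.631$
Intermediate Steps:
$p{\left(z \right)} = 2 z \left(- \frac{3}{2} + z\right)$ ($p{\left(z \right)} = 2 z \left(z - \frac{3}{2}\right) = 2 z \left(- \frac{3}{2} + z\right)$)
$t = - \frac{65}{3}$ ($t = - \frac{\left(-5\right) \left(-3 + 2 \left(-5\right)\right)}{3} = - \frac{\left(-5\right) \left(-3 - 10\right)}{3} = - \frac{\left(-5\right) \left(-13\right)}{3} = \left(- \frac{1}{3}\right) 65 = - \frac{65}{3} \approx -21.667$)
$c = - \frac{3}{65}$ ($c = \frac{1}{- \frac{65}{3}} = - \frac{3}{65} \approx -0.046154$)
$\left(-2 + 6\right)^{2} c 97 = \left(-2 + 6\right)^{2} \left(- \frac{3}{65}\right) 97 = 4^{2} \left(- \frac{3}{65}\right) 97 = 16 \left(- \frac{3}{65}\right) 97 = \left(- \frac{48}{65}\right) 97 = - \frac{4656}{65}$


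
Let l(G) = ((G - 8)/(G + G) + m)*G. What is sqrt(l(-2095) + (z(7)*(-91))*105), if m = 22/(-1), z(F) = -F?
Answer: sqrt(447694)/2 ≈ 334.55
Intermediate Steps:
m = -22 (m = 22*(-1) = -22)
l(G) = G*(-22 + (-8 + G)/(2*G)) (l(G) = ((G - 8)/(G + G) - 22)*G = ((-8 + G)/((2*G)) - 22)*G = ((-8 + G)*(1/(2*G)) - 22)*G = ((-8 + G)/(2*G) - 22)*G = (-22 + (-8 + G)/(2*G))*G = G*(-22 + (-8 + G)/(2*G)))
sqrt(l(-2095) + (z(7)*(-91))*105) = sqrt((-4 - 43/2*(-2095)) + (-1*7*(-91))*105) = sqrt((-4 + 90085/2) - 7*(-91)*105) = sqrt(90077/2 + 637*105) = sqrt(90077/2 + 66885) = sqrt(223847/2) = sqrt(447694)/2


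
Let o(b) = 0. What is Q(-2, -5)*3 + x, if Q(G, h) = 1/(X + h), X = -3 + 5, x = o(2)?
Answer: -1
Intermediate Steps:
x = 0
X = 2
Q(G, h) = 1/(2 + h)
Q(-2, -5)*3 + x = 3/(2 - 5) + 0 = 3/(-3) + 0 = -1/3*3 + 0 = -1 + 0 = -1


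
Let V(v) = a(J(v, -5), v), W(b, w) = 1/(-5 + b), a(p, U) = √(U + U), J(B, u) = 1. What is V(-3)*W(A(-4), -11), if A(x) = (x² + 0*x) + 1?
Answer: I*√6/12 ≈ 0.20412*I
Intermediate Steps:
A(x) = 1 + x² (A(x) = (x² + 0) + 1 = x² + 1 = 1 + x²)
a(p, U) = √2*√U (a(p, U) = √(2*U) = √2*√U)
V(v) = √2*√v
V(-3)*W(A(-4), -11) = (√2*√(-3))/(-5 + (1 + (-4)²)) = (√2*(I*√3))/(-5 + (1 + 16)) = (I*√6)/(-5 + 17) = (I*√6)/12 = (I*√6)*(1/12) = I*√6/12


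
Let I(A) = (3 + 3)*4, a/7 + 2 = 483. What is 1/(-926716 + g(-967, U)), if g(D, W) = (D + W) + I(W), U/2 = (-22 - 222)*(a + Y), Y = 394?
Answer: -1/2763027 ≈ -3.6192e-7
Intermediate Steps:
a = 3367 (a = -14 + 7*483 = -14 + 3381 = 3367)
I(A) = 24 (I(A) = 6*4 = 24)
U = -1835368 (U = 2*((-22 - 222)*(3367 + 394)) = 2*(-244*3761) = 2*(-917684) = -1835368)
g(D, W) = 24 + D + W (g(D, W) = (D + W) + 24 = 24 + D + W)
1/(-926716 + g(-967, U)) = 1/(-926716 + (24 - 967 - 1835368)) = 1/(-926716 - 1836311) = 1/(-2763027) = -1/2763027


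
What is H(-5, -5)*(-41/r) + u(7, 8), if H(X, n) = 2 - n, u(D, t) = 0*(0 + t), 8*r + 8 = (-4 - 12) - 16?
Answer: 287/5 ≈ 57.400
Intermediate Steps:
r = -5 (r = -1 + ((-4 - 12) - 16)/8 = -1 + (-16 - 16)/8 = -1 + (⅛)*(-32) = -1 - 4 = -5)
u(D, t) = 0 (u(D, t) = 0*t = 0)
H(-5, -5)*(-41/r) + u(7, 8) = (2 - 1*(-5))*(-41/(-5)) + 0 = (2 + 5)*(-41*(-⅕)) + 0 = 7*(41/5) + 0 = 287/5 + 0 = 287/5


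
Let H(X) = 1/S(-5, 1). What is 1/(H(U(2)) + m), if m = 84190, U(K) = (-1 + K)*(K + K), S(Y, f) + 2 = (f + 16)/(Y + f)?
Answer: 25/2104746 ≈ 1.1878e-5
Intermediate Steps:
S(Y, f) = -2 + (16 + f)/(Y + f) (S(Y, f) = -2 + (f + 16)/(Y + f) = -2 + (16 + f)/(Y + f))
U(K) = 2*K*(-1 + K) (U(K) = (-1 + K)*(2*K) = 2*K*(-1 + K))
H(X) = -4/25 (H(X) = 1/((16 - 1*1 - 2*(-5))/(-5 + 1)) = 1/((16 - 1 + 10)/(-4)) = 1/(-1/4*25) = 1/(-25/4) = -4/25)
1/(H(U(2)) + m) = 1/(-4/25 + 84190) = 1/(2104746/25) = 25/2104746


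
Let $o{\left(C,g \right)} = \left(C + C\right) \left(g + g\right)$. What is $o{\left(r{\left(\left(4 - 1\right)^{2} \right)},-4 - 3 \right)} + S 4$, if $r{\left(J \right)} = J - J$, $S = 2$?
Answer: $8$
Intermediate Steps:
$r{\left(J \right)} = 0$
$o{\left(C,g \right)} = 4 C g$ ($o{\left(C,g \right)} = 2 C 2 g = 4 C g$)
$o{\left(r{\left(\left(4 - 1\right)^{2} \right)},-4 - 3 \right)} + S 4 = 4 \cdot 0 \left(-4 - 3\right) + 2 \cdot 4 = 4 \cdot 0 \left(-4 - 3\right) + 8 = 4 \cdot 0 \left(-7\right) + 8 = 0 + 8 = 8$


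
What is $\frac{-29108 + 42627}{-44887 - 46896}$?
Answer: $- \frac{13519}{91783} \approx -0.14729$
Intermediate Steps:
$\frac{-29108 + 42627}{-44887 - 46896} = \frac{13519}{-91783} = 13519 \left(- \frac{1}{91783}\right) = - \frac{13519}{91783}$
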